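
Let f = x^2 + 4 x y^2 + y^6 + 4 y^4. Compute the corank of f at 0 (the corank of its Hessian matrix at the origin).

Hessian at 0 has rank 1.

1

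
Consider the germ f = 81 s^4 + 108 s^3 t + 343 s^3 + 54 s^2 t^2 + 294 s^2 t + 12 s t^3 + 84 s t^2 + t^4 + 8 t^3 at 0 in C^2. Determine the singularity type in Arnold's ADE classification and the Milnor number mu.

The Hessian of f at 0 has rank 0. Corank 2; j^3 = (7*s + 2*t)^3 is a perfect cube, so E-series; the 4-jet and mu = 6 give E_6.

Type E6, Milnor number mu = 6.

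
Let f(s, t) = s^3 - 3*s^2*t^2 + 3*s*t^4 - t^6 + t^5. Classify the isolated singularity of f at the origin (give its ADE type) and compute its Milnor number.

The Hessian of f at 0 is [[0, 0], [0, 0]] with rank 0, so corank 2. A Groebner basis of the Jacobian ideal J(f) in C{s,t} is {t^4, s^3, -s^2/2 + s*t^2}; counting standard monomials gives mu = 8. Corank 2; j^3 = s^3 is a perfect cube, so E-series; the 5-jet and mu = 8 give E_8.

Type E_8, Milnor number mu = 8.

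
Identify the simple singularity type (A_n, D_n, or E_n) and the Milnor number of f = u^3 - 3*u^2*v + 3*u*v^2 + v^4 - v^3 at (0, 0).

The Hessian of f at 0 is [[0, 0], [0, 0]] with rank 0, so corank 2. A Groebner basis of the Jacobian ideal J(f) in C{u,v} is {v^3, u^2 - 2*u*v + v^2}; counting standard monomials gives mu = 6. Corank 2; j^3 = (u - v)^3 is a perfect cube, so E-series; the 4-jet and mu = 6 give E_6.

Type E6, Milnor number mu = 6.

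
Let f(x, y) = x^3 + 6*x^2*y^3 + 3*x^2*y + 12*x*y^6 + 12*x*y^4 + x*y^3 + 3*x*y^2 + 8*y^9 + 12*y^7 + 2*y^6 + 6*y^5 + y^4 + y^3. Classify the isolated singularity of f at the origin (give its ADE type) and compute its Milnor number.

Type E_7, Milnor number mu = 7.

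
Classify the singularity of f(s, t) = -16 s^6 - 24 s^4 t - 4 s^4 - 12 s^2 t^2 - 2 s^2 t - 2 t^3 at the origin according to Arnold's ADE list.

D_4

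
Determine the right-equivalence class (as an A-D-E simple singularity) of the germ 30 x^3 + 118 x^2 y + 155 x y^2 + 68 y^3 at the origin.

D_{4}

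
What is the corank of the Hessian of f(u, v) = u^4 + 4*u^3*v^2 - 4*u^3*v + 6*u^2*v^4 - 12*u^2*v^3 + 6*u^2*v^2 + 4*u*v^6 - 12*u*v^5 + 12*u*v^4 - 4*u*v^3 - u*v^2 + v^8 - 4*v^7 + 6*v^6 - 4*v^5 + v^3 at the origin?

2

Hessian at 0 has rank 0.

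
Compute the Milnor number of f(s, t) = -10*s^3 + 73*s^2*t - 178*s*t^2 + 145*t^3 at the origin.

4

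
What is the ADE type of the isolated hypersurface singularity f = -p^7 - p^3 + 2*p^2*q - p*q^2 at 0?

D8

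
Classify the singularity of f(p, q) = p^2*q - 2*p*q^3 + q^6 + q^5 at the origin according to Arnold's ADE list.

D7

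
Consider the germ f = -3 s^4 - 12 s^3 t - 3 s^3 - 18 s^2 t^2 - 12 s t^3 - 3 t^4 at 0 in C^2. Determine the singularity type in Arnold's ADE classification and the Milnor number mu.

Type E_{6}, Milnor number mu = 6.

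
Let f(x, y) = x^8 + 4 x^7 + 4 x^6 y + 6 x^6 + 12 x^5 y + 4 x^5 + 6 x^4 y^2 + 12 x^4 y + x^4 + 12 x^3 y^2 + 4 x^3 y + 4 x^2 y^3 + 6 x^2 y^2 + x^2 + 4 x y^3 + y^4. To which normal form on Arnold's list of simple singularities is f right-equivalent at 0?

A3

The Hessian of f at 0 has rank 1. Corank 1: A-series; mu = 3 gives A_3.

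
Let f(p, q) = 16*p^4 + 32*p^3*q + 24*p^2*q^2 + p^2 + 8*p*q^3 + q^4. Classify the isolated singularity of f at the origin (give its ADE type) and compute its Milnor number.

Type A3, Milnor number mu = 3.

The Hessian of f at 0 has rank 1. Corank 1: A-series; mu = 3 gives A_3.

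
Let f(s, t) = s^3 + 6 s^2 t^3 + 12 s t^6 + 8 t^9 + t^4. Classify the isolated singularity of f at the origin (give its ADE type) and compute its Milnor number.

Type E_{6}, Milnor number mu = 6.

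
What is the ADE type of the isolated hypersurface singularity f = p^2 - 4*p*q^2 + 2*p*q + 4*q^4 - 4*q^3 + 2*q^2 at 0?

A_1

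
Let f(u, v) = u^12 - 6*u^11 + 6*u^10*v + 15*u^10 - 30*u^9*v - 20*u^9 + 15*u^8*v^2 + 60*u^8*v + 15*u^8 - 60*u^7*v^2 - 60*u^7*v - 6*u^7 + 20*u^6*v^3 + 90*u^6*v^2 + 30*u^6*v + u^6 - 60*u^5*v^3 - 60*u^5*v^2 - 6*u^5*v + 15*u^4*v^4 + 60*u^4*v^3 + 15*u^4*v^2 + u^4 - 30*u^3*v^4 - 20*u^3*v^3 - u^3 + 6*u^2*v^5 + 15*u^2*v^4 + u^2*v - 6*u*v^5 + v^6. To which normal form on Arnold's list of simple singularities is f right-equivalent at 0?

D_7

The Hessian of f at 0 is [[0, 0], [0, 0]] with rank 0, so corank 2. A Groebner basis of the Jacobian ideal J(f) in C{u,v} is {u*v/6 + v^5, u*v^2, u^2 - u*v}; counting standard monomials gives mu = 7. Corank 2; j^3 = -u^2*(u - v) has shape L^2 M (L != M), so D-series; mu = 7 gives D_7.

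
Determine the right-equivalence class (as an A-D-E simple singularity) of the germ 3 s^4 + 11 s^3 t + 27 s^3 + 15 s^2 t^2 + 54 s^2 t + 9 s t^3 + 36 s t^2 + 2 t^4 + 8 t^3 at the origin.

The Hessian of f at 0 has rank 0. Corank 2; j^3 = (3*s + 2*t)^3 is a perfect cube, so E-series; the 4-jet and mu = 7 give E_7.

E7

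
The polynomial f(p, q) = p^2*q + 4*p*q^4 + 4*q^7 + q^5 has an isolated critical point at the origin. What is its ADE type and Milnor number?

The Hessian of f at 0 is [[0, 0], [0, 0]] with rank 0, so corank 2. A Groebner basis of the Jacobian ideal J(f) in C{p,q} is {p*q/2 + q^4, p*q^2, p^2 - 5*p*q/2}; counting standard monomials gives mu = 6. Corank 2; j^3 = p^2*q has shape L^2 M (L != M), so D-series; mu = 6 gives D_6.

Type D_{6}, Milnor number mu = 6.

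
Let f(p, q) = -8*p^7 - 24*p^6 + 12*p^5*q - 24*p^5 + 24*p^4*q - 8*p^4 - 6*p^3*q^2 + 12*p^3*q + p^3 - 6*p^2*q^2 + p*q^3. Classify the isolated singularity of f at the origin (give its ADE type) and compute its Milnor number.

Type E_7, Milnor number mu = 7.

The Hessian of f at 0 has rank 0. Corank 2; j^3 = p^3 is a perfect cube, so E-series; the 4-jet and mu = 7 give E_7.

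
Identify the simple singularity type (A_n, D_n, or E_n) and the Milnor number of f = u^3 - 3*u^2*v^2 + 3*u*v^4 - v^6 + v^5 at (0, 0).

Type E_8, Milnor number mu = 8.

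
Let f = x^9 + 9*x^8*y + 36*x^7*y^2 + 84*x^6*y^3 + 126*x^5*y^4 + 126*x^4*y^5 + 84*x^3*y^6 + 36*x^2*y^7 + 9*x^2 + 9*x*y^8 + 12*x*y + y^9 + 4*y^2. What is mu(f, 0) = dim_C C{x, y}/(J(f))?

The Hessian of f at 0 has rank 1. Corank 1: A-series; mu = 8 gives A_8.

8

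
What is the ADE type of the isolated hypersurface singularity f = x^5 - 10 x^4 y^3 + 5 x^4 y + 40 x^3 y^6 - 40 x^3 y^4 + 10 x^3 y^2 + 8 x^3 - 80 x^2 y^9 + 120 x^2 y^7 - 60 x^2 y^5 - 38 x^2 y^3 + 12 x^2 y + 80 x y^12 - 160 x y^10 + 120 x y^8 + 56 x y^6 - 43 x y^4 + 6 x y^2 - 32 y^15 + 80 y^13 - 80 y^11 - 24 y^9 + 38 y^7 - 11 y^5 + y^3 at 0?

E_8

The Hessian of f at 0 has rank 0. Corank 2; j^3 = (2*x + y)^3 is a perfect cube, so E-series; the 5-jet and mu = 8 give E_8.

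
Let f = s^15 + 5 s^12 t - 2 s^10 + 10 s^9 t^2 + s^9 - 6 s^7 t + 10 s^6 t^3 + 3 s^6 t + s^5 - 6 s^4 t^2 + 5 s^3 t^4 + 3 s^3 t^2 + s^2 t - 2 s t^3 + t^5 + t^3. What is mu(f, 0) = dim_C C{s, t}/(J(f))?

4

The Hessian of f at 0 has rank 0. Corank 2; j^3 = t*(s^2 + t^2) splits into three distinct lines over C (the quadratic factor has nonzero discriminant), so D_4.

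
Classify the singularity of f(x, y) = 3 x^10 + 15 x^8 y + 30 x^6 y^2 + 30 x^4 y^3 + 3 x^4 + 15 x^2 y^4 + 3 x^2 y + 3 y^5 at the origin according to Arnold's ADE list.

The Hessian of f at 0 is [[0, 0], [0, 0]] with rank 0, so corank 2. A Groebner basis of the Jacobian ideal J(f) in C{x,y} is {x^2/5 + y^4, x^3, x*y}; counting standard monomials gives mu = 6. Corank 2; j^3 = 3*x^2*y has shape L^2 M (L != M), so D-series; mu = 6 gives D_6.

D_{6}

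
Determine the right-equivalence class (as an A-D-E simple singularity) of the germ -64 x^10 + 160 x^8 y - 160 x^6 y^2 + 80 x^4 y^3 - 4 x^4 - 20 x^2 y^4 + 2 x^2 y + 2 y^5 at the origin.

D6

The Hessian of f at 0 is [[0, 0], [0, 0]] with rank 0, so corank 2. A Groebner basis of the Jacobian ideal J(f) in C{x,y} is {x^2/5 + y^4, x^3, x*y}; counting standard monomials gives mu = 6. Corank 2; j^3 = 2*x^2*y has shape L^2 M (L != M), so D-series; mu = 6 gives D_6.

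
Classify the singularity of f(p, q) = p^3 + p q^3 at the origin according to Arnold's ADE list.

The Hessian of f at 0 is [[0, 0], [0, 0]] with rank 0, so corank 2. A Groebner basis of the Jacobian ideal J(f) in C{p,q} is {p^3, p*q^2, 3*p^2 + q^3}; counting standard monomials gives mu = 7. Corank 2; j^3 = p^3 is a perfect cube, so E-series; the 4-jet and mu = 7 give E_7.

E_7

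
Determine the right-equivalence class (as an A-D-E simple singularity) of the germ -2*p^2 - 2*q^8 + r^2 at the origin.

A7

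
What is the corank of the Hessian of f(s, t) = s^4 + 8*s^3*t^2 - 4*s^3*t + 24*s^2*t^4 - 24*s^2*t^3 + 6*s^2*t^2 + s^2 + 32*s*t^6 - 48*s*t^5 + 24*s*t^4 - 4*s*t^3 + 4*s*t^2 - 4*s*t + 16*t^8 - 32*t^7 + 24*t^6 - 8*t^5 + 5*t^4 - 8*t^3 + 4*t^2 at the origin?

1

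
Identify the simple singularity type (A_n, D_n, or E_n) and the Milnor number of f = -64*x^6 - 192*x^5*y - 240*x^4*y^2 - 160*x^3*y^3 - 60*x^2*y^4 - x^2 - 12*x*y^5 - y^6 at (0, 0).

Type A5, Milnor number mu = 5.

The Hessian of f at 0 is [[-2, 0], [0, 0]] with rank 1, so corank 1. A Groebner basis of the Jacobian ideal J(f) in C{x,y} is {y^5, x}; counting standard monomials gives mu = 5. Corank 1: A-series; mu = 5 gives A_5.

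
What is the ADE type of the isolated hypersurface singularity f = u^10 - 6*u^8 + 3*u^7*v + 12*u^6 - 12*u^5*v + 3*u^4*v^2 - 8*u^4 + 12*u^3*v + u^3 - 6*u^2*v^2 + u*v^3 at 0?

E7

The Hessian of f at 0 is [[0, 0], [0, 0]] with rank 0, so corank 2. A Groebner basis of the Jacobian ideal J(f) in C{u,v} is {3*u^2/4 + v^4 + v^3/4, u^3, u^2*v - u^2/4 - v^3/12, -u^2 + u*v^2 - v^3/3}; counting standard monomials gives mu = 7. Corank 2; j^3 = u^3 is a perfect cube, so E-series; the 4-jet and mu = 7 give E_7.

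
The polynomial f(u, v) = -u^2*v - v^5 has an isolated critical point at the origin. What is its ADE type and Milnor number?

Type D_6, Milnor number mu = 6.

The Hessian of f at 0 has rank 0. Corank 2; j^3 = -u^2*v has shape L^2 M (L != M), so D-series; mu = 6 gives D_6.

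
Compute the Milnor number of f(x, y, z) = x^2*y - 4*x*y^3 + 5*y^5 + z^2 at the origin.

6

The Hessian of f at 0 has rank 1. Corank 2; j^3 = x^2*y has shape L^2 M (L != M), so D-series; mu = 6 gives D_6.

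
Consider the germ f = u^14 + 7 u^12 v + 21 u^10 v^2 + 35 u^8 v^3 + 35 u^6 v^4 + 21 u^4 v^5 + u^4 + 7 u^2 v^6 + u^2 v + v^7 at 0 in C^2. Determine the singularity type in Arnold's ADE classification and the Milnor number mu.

Type D_8, Milnor number mu = 8.

The Hessian of f at 0 has rank 0. Corank 2; j^3 = u^2*v has shape L^2 M (L != M), so D-series; mu = 8 gives D_8.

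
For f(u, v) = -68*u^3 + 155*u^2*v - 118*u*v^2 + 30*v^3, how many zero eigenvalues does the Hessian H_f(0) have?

2

Hessian at 0 has rank 0.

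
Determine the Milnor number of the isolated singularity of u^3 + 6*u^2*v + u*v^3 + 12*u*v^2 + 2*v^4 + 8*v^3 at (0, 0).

The Hessian of f at 0 is [[0, 0], [0, 0]] with rank 0, so corank 2. A Groebner basis of the Jacobian ideal J(f) in C{u,v} is {u^3 + 6*u^2*v + 48*u^2 + 192*u*v + 192*v^2, -6*u^2 + u*v^2 - 24*u*v - 24*v^2, 3*u^2 + 12*u*v + v^3 + 12*v^2}; counting standard monomials gives mu = 7. Corank 2; j^3 = (u + 2*v)^3 is a perfect cube, so E-series; the 4-jet and mu = 7 give E_7.

7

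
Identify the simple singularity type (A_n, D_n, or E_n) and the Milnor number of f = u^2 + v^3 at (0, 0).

Type A2, Milnor number mu = 2.

The Hessian of f at 0 has rank 1. Corank 1: A-series; mu = 2 gives A_2.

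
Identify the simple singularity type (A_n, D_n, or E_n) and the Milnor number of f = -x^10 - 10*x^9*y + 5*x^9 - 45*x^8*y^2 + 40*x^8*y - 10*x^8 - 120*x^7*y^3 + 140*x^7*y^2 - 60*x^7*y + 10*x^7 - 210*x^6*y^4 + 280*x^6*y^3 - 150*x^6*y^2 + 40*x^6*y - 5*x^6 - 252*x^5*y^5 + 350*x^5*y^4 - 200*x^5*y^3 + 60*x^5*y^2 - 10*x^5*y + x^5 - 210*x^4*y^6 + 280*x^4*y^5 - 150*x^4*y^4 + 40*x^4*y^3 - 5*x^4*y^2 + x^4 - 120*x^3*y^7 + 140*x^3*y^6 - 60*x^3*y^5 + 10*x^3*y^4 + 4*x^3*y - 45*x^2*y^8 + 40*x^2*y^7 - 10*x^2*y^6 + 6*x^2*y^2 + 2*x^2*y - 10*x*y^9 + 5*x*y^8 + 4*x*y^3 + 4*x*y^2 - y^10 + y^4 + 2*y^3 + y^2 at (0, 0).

Type A_4, Milnor number mu = 4.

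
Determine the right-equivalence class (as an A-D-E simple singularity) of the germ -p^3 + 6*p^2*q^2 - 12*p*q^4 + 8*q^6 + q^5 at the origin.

E_{8}

The Hessian of f at 0 has rank 0. Corank 2; j^3 = -p^3 is a perfect cube, so E-series; the 5-jet and mu = 8 give E_8.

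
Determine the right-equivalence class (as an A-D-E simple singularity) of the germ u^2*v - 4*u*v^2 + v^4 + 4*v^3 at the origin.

The Hessian of f at 0 has rank 0. Corank 2; j^3 = v*(u - 2*v)^2 has shape L^2 M (L != M), so D-series; mu = 5 gives D_5.

D5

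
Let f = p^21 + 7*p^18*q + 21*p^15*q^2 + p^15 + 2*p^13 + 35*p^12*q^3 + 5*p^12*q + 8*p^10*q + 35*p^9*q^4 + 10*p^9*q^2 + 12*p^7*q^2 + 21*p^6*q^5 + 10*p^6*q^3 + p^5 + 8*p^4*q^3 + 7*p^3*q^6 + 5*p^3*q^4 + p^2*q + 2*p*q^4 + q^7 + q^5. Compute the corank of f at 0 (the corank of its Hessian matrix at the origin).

2

The Hessian at 0 is [[0, 0], [0, 0]] of rank 0; hence corank 2.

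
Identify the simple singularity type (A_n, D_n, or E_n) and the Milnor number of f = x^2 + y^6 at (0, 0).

Type A_{5}, Milnor number mu = 5.

The Hessian of f at 0 has rank 1. Corank 1: A-series; mu = 5 gives A_5.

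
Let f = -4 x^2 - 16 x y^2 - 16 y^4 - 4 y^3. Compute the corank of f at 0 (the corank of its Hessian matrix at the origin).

The Hessian at 0 is [[-8, 0], [0, 0]] of rank 1; hence corank 1.

1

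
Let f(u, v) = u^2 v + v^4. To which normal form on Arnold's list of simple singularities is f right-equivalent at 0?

The Hessian of f at 0 has rank 0. Corank 2; j^3 = u^2*v has shape L^2 M (L != M), so D-series; mu = 5 gives D_5.

D5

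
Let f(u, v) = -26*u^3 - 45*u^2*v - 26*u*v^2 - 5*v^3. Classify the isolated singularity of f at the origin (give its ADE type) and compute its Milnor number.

Type D4, Milnor number mu = 4.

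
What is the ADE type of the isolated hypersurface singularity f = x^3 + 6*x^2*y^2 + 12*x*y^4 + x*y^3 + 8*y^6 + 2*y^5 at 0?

E7

The Hessian of f at 0 has rank 0. Corank 2; j^3 = x^3 is a perfect cube, so E-series; the 4-jet and mu = 7 give E_7.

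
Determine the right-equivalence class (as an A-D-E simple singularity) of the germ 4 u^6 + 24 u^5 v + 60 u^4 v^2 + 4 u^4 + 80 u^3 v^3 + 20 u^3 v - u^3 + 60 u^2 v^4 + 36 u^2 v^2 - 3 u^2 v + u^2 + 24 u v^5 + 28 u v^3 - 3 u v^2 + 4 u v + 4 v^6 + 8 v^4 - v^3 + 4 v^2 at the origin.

A_2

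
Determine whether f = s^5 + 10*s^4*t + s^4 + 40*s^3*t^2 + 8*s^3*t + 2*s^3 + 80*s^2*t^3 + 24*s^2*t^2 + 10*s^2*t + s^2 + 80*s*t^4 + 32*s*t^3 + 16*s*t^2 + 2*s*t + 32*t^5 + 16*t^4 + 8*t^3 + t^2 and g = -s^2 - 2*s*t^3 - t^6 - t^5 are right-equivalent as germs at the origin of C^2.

The Hessian of f at 0 is [[2, 2], [2, 2]] with rank 1, so corank 1. A Groebner basis of the Jacobian ideal J(f) in C{s,t} is {-s/2 + t^3 - t^2/2 - t/2, s^2 - s - 2*t^2 - t, s*t + s/2 + 3*t^2/2 + t/2}; counting standard monomials gives mu = 4. Corank 1: A-series; mu = 4 gives A_4. The Hessian of g at 0 is [[-2, 0], [0, 0]] with rank 1, so corank 1. A Groebner basis of the Jacobian ideal J(g) in C{s,t} is {s + t^3, s^2, s*t}; counting standard monomials gives mu = 4. Corank 1: A-series; mu = 4 gives A_4. Both have type A_4, hence right-equivalent.

Yes.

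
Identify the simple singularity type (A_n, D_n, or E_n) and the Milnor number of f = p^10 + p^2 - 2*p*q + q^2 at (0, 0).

Type A9, Milnor number mu = 9.

The Hessian of f at 0 is [[2, -2], [-2, 2]] with rank 1, so corank 1. A Groebner basis of the Jacobian ideal J(f) in C{p,q} is {q^9, p - q}; counting standard monomials gives mu = 9. Corank 1: A-series; mu = 9 gives A_9.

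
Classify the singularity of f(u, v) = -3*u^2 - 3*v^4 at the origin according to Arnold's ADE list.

A_3

The Hessian of f at 0 has rank 1. Corank 1: A-series; mu = 3 gives A_3.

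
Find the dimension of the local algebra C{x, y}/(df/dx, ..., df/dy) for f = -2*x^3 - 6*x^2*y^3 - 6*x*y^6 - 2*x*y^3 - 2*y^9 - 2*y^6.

7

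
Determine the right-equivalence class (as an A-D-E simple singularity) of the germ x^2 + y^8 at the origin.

A_7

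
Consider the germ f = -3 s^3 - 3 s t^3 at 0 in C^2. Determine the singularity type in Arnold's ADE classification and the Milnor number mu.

Type E_7, Milnor number mu = 7.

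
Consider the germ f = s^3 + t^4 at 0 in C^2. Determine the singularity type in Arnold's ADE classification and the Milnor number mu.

Type E_6, Milnor number mu = 6.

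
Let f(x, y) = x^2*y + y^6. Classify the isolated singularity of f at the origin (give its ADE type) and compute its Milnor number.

The Hessian of f at 0 is [[0, 0], [0, 0]] with rank 0, so corank 2. A Groebner basis of the Jacobian ideal J(f) in C{x,y} is {x^2/6 + y^5, x^3, x*y}; counting standard monomials gives mu = 7. Corank 2; j^3 = x^2*y has shape L^2 M (L != M), so D-series; mu = 7 gives D_7.

Type D_{7}, Milnor number mu = 7.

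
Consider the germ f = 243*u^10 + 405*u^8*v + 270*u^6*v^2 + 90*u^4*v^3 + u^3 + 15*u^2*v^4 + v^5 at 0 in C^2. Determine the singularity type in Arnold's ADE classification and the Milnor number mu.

The Hessian of f at 0 has rank 0. Corank 2; j^3 = u^3 is a perfect cube, so E-series; the 5-jet and mu = 8 give E_8.

Type E_{8}, Milnor number mu = 8.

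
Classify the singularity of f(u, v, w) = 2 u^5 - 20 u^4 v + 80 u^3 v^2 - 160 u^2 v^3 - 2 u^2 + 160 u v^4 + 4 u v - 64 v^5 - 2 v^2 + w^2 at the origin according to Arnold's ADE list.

The Hessian of f at 0 has rank 2. Corank 1: A-series; mu = 4 gives A_4.

A_{4}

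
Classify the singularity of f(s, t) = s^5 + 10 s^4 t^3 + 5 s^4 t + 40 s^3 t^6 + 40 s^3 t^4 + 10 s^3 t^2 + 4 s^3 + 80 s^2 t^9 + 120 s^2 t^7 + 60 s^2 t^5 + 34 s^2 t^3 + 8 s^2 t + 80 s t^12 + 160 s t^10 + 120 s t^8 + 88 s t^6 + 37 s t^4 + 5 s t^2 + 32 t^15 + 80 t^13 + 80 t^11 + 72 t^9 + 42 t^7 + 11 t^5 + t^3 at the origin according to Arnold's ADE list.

D6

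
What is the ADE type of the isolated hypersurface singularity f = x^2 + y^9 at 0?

A_{8}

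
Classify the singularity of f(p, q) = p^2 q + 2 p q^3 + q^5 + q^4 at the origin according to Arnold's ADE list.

The Hessian of f at 0 has rank 0. Corank 2; j^3 = p^2*q has shape L^2 M (L != M), so D-series; mu = 5 gives D_5.

D5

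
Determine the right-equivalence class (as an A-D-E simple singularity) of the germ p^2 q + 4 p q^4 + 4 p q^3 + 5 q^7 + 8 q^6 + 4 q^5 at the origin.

D_8

The Hessian of f at 0 is [[0, 0], [0, 0]] with rank 0, so corank 2. A Groebner basis of the Jacobian ideal J(f) in C{p,q} is {-2*p^2/3 + p*q^3 - 11*p*q^2/3 + 7*p*q/3 + 14*q^3/3, p*q/2 + q^4 + q^3, p^3 - 8*p^2/3 - 32*p*q^2/3 + 16*p*q/3 + 32*q^3/3, p^2*q + 8*p^2/3 + 38*p*q^2/3 - 22*p*q/3 - 44*q^3/3}; counting standard monomials gives mu = 8. Corank 2; j^3 = p^2*q has shape L^2 M (L != M), so D-series; mu = 8 gives D_8.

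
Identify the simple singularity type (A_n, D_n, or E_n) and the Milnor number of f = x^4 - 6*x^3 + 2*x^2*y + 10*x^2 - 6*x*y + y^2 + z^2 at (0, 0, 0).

The Hessian of f at 0 is [[20, -6, 0], [-6, 2, 0], [0, 0, 2]] with rank 3, so corank 0. A Groebner basis of the Jacobian ideal J(f) in C{x,y,z} is {x, y, z}; counting standard monomials gives mu = 1. Corank 0: nondegenerate Morse point, so A_1.

Type A1, Milnor number mu = 1.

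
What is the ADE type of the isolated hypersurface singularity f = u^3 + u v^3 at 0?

E7

The Hessian of f at 0 has rank 0. Corank 2; j^3 = u^3 is a perfect cube, so E-series; the 4-jet and mu = 7 give E_7.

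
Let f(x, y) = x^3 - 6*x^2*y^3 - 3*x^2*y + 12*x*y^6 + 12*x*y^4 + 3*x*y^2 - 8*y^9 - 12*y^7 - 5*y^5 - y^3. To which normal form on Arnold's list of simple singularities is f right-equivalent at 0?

E_8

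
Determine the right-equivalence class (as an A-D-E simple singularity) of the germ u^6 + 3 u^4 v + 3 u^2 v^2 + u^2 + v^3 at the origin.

A_2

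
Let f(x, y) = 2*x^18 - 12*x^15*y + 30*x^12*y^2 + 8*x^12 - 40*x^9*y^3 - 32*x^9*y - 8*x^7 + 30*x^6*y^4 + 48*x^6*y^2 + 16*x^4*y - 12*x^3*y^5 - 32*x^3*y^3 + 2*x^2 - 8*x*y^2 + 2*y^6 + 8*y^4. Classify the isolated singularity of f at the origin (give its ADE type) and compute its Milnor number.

Type A5, Milnor number mu = 5.

The Hessian of f at 0 has rank 1. Corank 1: A-series; mu = 5 gives A_5.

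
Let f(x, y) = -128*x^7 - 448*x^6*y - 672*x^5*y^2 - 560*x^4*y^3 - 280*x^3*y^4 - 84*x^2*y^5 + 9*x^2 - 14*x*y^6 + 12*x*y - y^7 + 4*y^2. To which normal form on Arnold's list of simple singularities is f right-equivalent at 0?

A_6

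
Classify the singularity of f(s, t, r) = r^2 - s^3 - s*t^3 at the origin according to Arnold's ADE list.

E_7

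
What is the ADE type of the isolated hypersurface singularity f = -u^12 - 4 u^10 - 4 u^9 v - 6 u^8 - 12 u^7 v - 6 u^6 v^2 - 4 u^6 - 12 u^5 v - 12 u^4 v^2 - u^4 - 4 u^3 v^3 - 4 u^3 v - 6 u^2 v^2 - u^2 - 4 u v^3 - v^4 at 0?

A_3

The Hessian of f at 0 is [[-2, 0], [0, 0]] with rank 1, so corank 1. A Groebner basis of the Jacobian ideal J(f) in C{u,v} is {v^3, u}; counting standard monomials gives mu = 3. Corank 1: A-series; mu = 3 gives A_3.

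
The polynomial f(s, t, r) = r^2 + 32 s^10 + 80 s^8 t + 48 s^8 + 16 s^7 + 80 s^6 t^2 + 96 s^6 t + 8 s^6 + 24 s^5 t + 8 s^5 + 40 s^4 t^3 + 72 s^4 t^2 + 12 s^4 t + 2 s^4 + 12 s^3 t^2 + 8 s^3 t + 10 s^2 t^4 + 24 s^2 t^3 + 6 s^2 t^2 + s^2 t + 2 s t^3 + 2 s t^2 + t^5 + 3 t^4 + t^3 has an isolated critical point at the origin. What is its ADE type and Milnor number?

Type D_{5}, Milnor number mu = 5.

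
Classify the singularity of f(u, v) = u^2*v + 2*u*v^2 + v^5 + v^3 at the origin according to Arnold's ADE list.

D_{6}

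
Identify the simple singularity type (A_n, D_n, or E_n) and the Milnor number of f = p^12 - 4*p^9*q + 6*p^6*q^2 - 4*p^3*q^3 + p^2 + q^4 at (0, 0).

Type A_3, Milnor number mu = 3.

The Hessian of f at 0 has rank 1. Corank 1: A-series; mu = 3 gives A_3.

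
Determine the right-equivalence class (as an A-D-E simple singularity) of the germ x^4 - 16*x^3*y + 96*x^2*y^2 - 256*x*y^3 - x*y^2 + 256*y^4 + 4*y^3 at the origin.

D_5

The Hessian of f at 0 has rank 0. Corank 2; j^3 = -y^2*(x - 4*y) has shape L^2 M (L != M), so D-series; mu = 5 gives D_5.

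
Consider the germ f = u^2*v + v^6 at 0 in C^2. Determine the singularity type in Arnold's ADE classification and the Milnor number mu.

Type D_7, Milnor number mu = 7.

The Hessian of f at 0 is [[0, 0], [0, 0]] with rank 0, so corank 2. A Groebner basis of the Jacobian ideal J(f) in C{u,v} is {u^2/6 + v^5, u^3, u*v}; counting standard monomials gives mu = 7. Corank 2; j^3 = u^2*v has shape L^2 M (L != M), so D-series; mu = 7 gives D_7.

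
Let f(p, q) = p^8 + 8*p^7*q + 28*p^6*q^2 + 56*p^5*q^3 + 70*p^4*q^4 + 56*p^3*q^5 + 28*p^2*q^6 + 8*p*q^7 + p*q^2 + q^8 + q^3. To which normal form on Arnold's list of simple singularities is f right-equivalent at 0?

D9

The Hessian of f at 0 has rank 0. Corank 2; j^3 = q^2*(p + q) has shape L^2 M (L != M), so D-series; mu = 9 gives D_9.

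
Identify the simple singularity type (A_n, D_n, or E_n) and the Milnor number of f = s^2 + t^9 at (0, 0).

Type A8, Milnor number mu = 8.

The Hessian of f at 0 has rank 1. Corank 1: A-series; mu = 8 gives A_8.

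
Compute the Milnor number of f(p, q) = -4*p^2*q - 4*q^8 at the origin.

9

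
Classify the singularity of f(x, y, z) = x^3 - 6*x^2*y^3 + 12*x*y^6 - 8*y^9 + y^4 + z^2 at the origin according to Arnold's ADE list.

The Hessian of f at 0 is [[0, 0, 0], [0, 0, 0], [0, 0, 2]] with rank 1, so corank 2. A Groebner basis of the Jacobian ideal J(f) in C{x,y,z} is {y^3, x^2, z}; counting standard monomials gives mu = 6. Corank 2; j^3 = x^3 is a perfect cube, so E-series; the 4-jet and mu = 6 give E_6.

E6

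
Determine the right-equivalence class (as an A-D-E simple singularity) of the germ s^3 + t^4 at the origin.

E_6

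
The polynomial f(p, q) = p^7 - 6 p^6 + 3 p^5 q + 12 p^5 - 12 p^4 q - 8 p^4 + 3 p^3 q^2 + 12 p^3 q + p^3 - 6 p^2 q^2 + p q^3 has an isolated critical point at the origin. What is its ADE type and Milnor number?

The Hessian of f at 0 has rank 0. Corank 2; j^3 = p^3 is a perfect cube, so E-series; the 4-jet and mu = 7 give E_7.

Type E7, Milnor number mu = 7.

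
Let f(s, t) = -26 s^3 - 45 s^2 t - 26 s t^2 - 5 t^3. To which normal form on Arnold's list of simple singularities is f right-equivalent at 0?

D_{4}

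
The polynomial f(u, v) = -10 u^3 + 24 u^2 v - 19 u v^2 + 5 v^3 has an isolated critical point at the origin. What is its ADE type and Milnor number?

The Hessian of f at 0 has rank 0. Corank 2; j^3 = -(u - v)*(10*u^2 - 14*u*v + 5*v^2) splits into three distinct lines over C (the quadratic factor has nonzero discriminant), so D_4.

Type D_{4}, Milnor number mu = 4.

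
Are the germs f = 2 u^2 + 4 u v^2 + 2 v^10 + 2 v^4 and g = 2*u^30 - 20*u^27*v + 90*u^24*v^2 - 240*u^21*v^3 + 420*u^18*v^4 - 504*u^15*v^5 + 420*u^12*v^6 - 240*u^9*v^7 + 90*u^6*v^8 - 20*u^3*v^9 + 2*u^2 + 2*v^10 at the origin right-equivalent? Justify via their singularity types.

Yes.

The Hessian of f at 0 has rank 1. Corank 1: A-series; mu = 9 gives A_9. The Hessian of g at 0 has rank 1. Corank 1: A-series; mu = 9 gives A_9. Both have type A_9, hence right-equivalent.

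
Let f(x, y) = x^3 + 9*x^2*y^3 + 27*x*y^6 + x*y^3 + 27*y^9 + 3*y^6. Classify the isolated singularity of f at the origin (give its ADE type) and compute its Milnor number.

Type E_{7}, Milnor number mu = 7.

The Hessian of f at 0 is [[0, 0], [0, 0]] with rank 0, so corank 2. A Groebner basis of the Jacobian ideal J(f) in C{x,y} is {x^3, x*y^2, 3*x^2 + y^3}; counting standard monomials gives mu = 7. Corank 2; j^3 = x^3 is a perfect cube, so E-series; the 4-jet and mu = 7 give E_7.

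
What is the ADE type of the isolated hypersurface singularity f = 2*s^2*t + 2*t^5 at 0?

D_{6}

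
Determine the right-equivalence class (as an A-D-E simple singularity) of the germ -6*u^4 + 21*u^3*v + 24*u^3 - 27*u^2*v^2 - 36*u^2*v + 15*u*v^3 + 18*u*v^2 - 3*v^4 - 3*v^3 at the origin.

E_{7}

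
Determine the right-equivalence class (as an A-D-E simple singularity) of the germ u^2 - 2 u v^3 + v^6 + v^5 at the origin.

A_4

The Hessian of f at 0 is [[2, 0], [0, 0]] with rank 1, so corank 1. A Groebner basis of the Jacobian ideal J(f) in C{u,v} is {-u + v^3, u^2, u*v}; counting standard monomials gives mu = 4. Corank 1: A-series; mu = 4 gives A_4.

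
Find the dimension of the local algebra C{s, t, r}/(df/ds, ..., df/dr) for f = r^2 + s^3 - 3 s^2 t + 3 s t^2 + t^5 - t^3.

The Hessian of f at 0 is [[0, 0, 0], [0, 0, 0], [0, 0, 2]] with rank 1, so corank 2. A Groebner basis of the Jacobian ideal J(f) in C{s,t,r} is {t^4, s^2 - 2*s*t + t^2, r}; counting standard monomials gives mu = 8. Corank 2; j^3 = (s - t)^3 is a perfect cube, so E-series; the 5-jet and mu = 8 give E_8.

8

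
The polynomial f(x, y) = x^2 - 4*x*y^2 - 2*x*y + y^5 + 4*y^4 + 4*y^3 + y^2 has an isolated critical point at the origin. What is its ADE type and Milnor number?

Type A_{4}, Milnor number mu = 4.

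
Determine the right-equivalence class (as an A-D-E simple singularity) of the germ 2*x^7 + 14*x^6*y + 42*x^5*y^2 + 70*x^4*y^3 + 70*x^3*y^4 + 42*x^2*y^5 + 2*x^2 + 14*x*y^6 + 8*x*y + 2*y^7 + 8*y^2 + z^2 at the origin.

A6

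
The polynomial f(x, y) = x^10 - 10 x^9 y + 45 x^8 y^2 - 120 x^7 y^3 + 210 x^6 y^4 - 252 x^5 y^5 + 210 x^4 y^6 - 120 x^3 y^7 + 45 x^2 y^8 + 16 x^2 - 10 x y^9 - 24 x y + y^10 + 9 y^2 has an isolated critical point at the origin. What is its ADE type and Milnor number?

Type A_{9}, Milnor number mu = 9.

The Hessian of f at 0 has rank 1. Corank 1: A-series; mu = 9 gives A_9.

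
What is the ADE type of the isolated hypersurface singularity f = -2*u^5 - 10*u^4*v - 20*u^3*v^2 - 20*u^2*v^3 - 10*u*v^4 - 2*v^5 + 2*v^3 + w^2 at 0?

The Hessian of f at 0 is [[0, 0, 0], [0, 0, 0], [0, 0, 2]] with rank 1, so corank 2. A Groebner basis of the Jacobian ideal J(f) in C{u,v,w} is {u^4 + 4*u^3*v, v^2, w}; counting standard monomials gives mu = 8. Corank 2; j^3 = 2*v^3 is a perfect cube, so E-series; the 5-jet and mu = 8 give E_8.

E_{8}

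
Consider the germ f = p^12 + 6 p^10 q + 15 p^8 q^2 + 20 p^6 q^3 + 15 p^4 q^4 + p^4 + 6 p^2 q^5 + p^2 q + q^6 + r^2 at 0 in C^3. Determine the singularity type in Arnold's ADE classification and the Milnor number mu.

The Hessian of f at 0 is [[0, 0, 0], [0, 0, 0], [0, 0, 2]] with rank 1, so corank 2. A Groebner basis of the Jacobian ideal J(f) in C{p,q,r} is {p^2/6 + q^5, p^3, p*q, r}; counting standard monomials gives mu = 7. Corank 2; j^3 = p^2*q has shape L^2 M (L != M), so D-series; mu = 7 gives D_7.

Type D_{7}, Milnor number mu = 7.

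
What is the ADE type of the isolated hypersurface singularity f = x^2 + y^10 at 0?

A_{9}

The Hessian of f at 0 has rank 1. Corank 1: A-series; mu = 9 gives A_9.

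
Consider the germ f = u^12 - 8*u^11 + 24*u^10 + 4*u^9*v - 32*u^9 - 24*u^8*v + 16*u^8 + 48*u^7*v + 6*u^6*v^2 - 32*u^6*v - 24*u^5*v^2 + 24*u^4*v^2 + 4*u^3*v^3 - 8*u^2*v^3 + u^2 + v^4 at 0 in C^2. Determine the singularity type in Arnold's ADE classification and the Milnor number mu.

Type A3, Milnor number mu = 3.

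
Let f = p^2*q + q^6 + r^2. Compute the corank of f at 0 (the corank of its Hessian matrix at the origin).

The Hessian at 0 is [[0, 0, 0], [0, 0, 0], [0, 0, 2]] of rank 1; hence corank 2.

2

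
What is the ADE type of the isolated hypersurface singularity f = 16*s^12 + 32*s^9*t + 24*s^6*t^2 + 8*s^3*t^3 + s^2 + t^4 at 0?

The Hessian of f at 0 is [[2, 0], [0, 0]] with rank 1, so corank 1. A Groebner basis of the Jacobian ideal J(f) in C{s,t} is {t^3, s}; counting standard monomials gives mu = 3. Corank 1: A-series; mu = 3 gives A_3.

A3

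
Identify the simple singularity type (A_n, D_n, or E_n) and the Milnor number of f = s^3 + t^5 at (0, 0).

The Hessian of f at 0 has rank 0. Corank 2; j^3 = s^3 is a perfect cube, so E-series; the 5-jet and mu = 8 give E_8.

Type E_8, Milnor number mu = 8.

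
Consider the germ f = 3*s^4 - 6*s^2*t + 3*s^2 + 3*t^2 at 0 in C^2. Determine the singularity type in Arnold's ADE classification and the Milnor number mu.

The Hessian of f at 0 is [[6, 0], [0, 6]] with rank 2, so corank 0. A Groebner basis of the Jacobian ideal J(f) in C{s,t} is {s, t}; counting standard monomials gives mu = 1. Corank 0: nondegenerate Morse point, so A_1.

Type A1, Milnor number mu = 1.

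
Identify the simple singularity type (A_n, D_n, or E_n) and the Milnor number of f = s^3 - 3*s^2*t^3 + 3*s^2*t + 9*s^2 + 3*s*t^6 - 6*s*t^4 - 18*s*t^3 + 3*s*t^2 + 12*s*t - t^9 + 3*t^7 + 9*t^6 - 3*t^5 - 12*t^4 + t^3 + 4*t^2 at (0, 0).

The Hessian of f at 0 has rank 1. Corank 1: A-series; mu = 2 gives A_2.

Type A_2, Milnor number mu = 2.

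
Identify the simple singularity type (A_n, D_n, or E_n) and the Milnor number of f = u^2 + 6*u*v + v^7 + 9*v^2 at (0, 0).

The Hessian of f at 0 has rank 1. Corank 1: A-series; mu = 6 gives A_6.

Type A_{6}, Milnor number mu = 6.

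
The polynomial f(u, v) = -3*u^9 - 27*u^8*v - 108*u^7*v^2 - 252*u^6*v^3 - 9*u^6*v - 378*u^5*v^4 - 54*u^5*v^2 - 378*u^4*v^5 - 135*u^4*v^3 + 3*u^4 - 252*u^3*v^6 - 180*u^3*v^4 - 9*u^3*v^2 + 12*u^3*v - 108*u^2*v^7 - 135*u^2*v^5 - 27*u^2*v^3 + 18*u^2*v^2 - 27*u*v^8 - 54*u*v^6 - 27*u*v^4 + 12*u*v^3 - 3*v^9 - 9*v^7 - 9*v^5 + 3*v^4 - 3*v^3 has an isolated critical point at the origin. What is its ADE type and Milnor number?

Type E6, Milnor number mu = 6.

The Hessian of f at 0 is [[0, 0], [0, 0]] with rank 0, so corank 2. A Groebner basis of the Jacobian ideal J(f) in C{u,v} is {u^3 + 3*u^2*v, v^2}; counting standard monomials gives mu = 6. Corank 2; j^3 = -3*v^3 is a perfect cube, so E-series; the 4-jet and mu = 6 give E_6.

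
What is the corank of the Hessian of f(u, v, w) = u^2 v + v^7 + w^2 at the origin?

2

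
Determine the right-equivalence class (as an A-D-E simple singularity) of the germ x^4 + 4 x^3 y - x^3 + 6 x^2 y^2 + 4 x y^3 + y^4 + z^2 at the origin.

The Hessian of f at 0 is [[0, 0, 0], [0, 0, 0], [0, 0, 2]] with rank 1, so corank 2. A Groebner basis of the Jacobian ideal J(f) in C{x,y,z} is {y^4, x*y^2 + y^3/3, x^2, z}; counting standard monomials gives mu = 6. Corank 2; j^3 = -x^3 is a perfect cube, so E-series; the 4-jet and mu = 6 give E_6.

E_6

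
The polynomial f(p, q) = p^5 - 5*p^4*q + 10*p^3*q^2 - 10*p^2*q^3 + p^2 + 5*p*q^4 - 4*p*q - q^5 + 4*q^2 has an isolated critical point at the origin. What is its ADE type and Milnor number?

Type A_{4}, Milnor number mu = 4.

The Hessian of f at 0 is [[2, -4], [-4, 8]] with rank 1, so corank 1. A Groebner basis of the Jacobian ideal J(f) in C{p,q} is {q^4, p - 2*q}; counting standard monomials gives mu = 4. Corank 1: A-series; mu = 4 gives A_4.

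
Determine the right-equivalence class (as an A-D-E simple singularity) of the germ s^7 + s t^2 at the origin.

D_{8}

The Hessian of f at 0 has rank 0. Corank 2; j^3 = s*t^2 has shape L^2 M (L != M), so D-series; mu = 8 gives D_8.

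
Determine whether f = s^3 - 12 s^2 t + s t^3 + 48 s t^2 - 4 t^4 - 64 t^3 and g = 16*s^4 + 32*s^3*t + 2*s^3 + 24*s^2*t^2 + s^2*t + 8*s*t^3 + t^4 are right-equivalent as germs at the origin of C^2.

The Hessian of f at 0 is [[0, 0], [0, 0]] with rank 0, so corank 2. A Groebner basis of the Jacobian ideal J(f) in C{s,t} is {s^3 - 12*s^2*t - 384*s^2 + 3072*s*t - 6144*t^2, 12*s^2 + s*t^2 - 96*s*t + 192*t^2, 3*s^2 - 24*s*t + t^3 + 48*t^2}; counting standard monomials gives mu = 7. Corank 2; j^3 = (s - 4*t)^3 is a perfect cube, so E-series; the 4-jet and mu = 7 give E_7. The Hessian of g at 0 is [[0, 0], [0, 0]] with rank 0, so corank 2. A Groebner basis of the Jacobian ideal J(g) in C{s,t} is {s*t^2, -s*t/8 + t^3, s^2 + s*t/2}; counting standard monomials gives mu = 5. Corank 2; j^3 = s^2*(2*s + t) has shape L^2 M (L != M), so D-series; mu = 5 gives D_5. f is E_7 but g is D_5, hence not right-equivalent.

No.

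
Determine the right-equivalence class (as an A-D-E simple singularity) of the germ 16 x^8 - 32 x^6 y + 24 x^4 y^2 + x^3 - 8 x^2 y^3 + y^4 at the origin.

E6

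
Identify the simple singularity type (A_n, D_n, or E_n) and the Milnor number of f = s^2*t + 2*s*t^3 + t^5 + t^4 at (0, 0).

The Hessian of f at 0 is [[0, 0], [0, 0]] with rank 0, so corank 2. A Groebner basis of the Jacobian ideal J(f) in C{s,t} is {s*t^2, s*t + t^3, s^2 - 4*s*t}; counting standard monomials gives mu = 5. Corank 2; j^3 = s^2*t has shape L^2 M (L != M), so D-series; mu = 5 gives D_5.

Type D5, Milnor number mu = 5.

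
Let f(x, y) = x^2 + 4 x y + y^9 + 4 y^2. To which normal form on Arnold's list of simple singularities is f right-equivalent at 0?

A_8

The Hessian of f at 0 has rank 1. Corank 1: A-series; mu = 8 gives A_8.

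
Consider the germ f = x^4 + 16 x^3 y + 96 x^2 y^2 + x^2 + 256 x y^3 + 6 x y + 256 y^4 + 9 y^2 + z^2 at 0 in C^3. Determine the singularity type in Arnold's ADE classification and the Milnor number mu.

The Hessian of f at 0 is [[2, 6, 0], [6, 18, 0], [0, 0, 2]] with rank 2, so corank 1. A Groebner basis of the Jacobian ideal J(f) in C{x,y,z} is {y^3, x + 3*y, z}; counting standard monomials gives mu = 3. Corank 1: A-series; mu = 3 gives A_3.

Type A3, Milnor number mu = 3.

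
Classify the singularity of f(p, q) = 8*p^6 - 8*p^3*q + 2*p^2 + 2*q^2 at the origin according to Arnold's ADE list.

The Hessian of f at 0 has rank 2. Corank 0: nondegenerate Morse point, so A_1.

A_1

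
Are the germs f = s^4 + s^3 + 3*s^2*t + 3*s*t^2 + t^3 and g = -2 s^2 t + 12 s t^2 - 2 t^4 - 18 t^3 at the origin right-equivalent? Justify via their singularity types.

The Hessian of f at 0 is [[0, 0], [0, 0]] with rank 0, so corank 2. A Groebner basis of the Jacobian ideal J(f) in C{s,t} is {t^4, s*t^2 + 2*t^3/3, s^2 + 2*s*t + t^2}; counting standard monomials gives mu = 6. Corank 2; j^3 = (s + t)^3 is a perfect cube, so E-series; the 4-jet and mu = 6 give E_6. The Hessian of g at 0 is [[0, 0], [0, 0]] with rank 0, so corank 2. A Groebner basis of the Jacobian ideal J(g) in C{s,t} is {s^3 + 27*s^2/4 - 243*t^2/4, s^2/4 + t^3 - 9*t^2/4, s*t - 3*t^2}; counting standard monomials gives mu = 5. Corank 2; j^3 = -2*t*(s - 3*t)^2 has shape L^2 M (L != M), so D-series; mu = 5 gives D_5. f is E_6 but g is D_5, hence not right-equivalent.

No.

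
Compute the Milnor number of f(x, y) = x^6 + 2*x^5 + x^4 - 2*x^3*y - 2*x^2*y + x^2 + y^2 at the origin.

The Hessian of f at 0 is [[2, 0], [0, 2]] with rank 2, so corank 0. A Groebner basis of the Jacobian ideal J(f) in C{x,y} is {x, y}; counting standard monomials gives mu = 1. Corank 0: nondegenerate Morse point, so A_1.

1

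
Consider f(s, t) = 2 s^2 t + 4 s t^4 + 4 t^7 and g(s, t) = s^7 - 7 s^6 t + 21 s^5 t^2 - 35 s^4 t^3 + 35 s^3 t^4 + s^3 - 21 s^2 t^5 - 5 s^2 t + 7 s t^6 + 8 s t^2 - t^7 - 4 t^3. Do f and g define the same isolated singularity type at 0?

Yes.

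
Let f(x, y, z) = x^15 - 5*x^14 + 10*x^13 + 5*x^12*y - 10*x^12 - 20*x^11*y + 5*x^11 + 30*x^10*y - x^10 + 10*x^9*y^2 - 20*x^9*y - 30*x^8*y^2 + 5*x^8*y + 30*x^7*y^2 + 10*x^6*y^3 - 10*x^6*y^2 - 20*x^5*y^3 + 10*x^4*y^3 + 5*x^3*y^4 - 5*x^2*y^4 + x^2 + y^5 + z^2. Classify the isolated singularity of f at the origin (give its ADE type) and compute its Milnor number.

The Hessian of f at 0 is [[2, 0, 0], [0, 0, 0], [0, 0, 2]] with rank 2, so corank 1. A Groebner basis of the Jacobian ideal J(f) in C{x,y,z} is {y^4, x, z}; counting standard monomials gives mu = 4. Corank 1: A-series; mu = 4 gives A_4.

Type A_4, Milnor number mu = 4.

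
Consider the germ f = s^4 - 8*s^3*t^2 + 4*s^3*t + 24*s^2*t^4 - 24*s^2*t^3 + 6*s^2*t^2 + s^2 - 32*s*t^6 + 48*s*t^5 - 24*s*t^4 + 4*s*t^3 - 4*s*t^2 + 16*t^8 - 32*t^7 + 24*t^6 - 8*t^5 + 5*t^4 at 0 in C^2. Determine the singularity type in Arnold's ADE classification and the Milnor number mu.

Type A3, Milnor number mu = 3.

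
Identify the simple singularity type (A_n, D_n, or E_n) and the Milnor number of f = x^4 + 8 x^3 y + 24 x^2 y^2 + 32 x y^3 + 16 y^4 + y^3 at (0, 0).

The Hessian of f at 0 has rank 0. Corank 2; j^3 = y^3 is a perfect cube, so E-series; the 4-jet and mu = 6 give E_6.

Type E6, Milnor number mu = 6.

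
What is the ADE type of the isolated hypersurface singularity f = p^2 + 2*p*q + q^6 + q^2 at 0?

A_{5}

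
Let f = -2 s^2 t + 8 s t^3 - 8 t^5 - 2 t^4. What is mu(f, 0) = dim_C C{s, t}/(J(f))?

5

The Hessian of f at 0 has rank 0. Corank 2; j^3 = -2*s^2*t has shape L^2 M (L != M), so D-series; mu = 5 gives D_5.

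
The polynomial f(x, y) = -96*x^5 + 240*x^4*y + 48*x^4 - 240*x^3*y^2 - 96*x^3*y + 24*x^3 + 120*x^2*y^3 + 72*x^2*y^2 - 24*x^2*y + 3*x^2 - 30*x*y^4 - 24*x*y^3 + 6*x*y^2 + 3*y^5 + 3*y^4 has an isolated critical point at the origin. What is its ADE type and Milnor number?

Type A4, Milnor number mu = 4.

The Hessian of f at 0 has rank 1. Corank 1: A-series; mu = 4 gives A_4.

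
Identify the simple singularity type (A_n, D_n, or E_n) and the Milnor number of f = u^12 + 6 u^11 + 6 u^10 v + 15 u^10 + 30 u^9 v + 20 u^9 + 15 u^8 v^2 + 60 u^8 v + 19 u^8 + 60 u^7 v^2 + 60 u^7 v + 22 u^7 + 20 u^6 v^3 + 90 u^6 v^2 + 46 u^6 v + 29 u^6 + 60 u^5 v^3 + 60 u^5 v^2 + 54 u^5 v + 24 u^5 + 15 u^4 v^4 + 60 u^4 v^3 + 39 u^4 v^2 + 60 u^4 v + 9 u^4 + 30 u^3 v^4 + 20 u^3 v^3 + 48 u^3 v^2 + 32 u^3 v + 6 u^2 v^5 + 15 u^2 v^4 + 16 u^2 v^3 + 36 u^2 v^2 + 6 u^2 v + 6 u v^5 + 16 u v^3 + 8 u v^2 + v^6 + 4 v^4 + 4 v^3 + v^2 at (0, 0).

Type A_{5}, Milnor number mu = 5.

The Hessian of f at 0 is [[0, 0], [0, 2]] with rank 1, so corank 1. A Groebner basis of the Jacobian ideal J(f) in C{u,v} is {u*v^2, v^3, u^2 + 8*u*v/9 + 56*v^2/81 + v/3}; counting standard monomials gives mu = 5. Corank 1: A-series; mu = 5 gives A_5.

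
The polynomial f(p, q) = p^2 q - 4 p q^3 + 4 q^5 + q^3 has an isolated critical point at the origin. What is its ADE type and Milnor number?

The Hessian of f at 0 has rank 0. Corank 2; j^3 = q*(p^2 + q^2) splits into three distinct lines over C (the quadratic factor has nonzero discriminant), so D_4.

Type D4, Milnor number mu = 4.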